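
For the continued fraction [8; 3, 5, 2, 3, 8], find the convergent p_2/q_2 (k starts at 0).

133/16

Using pₖ = aₖpₖ₋₁ + pₖ₋₂, qₖ = aₖqₖ₋₁ + qₖ₋₂ (with p₋₁=1, p₋₂=0, q₋₁=0, q₋₂=1):
  k=0: a=8, p=8, q=1
  k=1: a=3, p=25, q=3
  k=2: a=5, p=133, q=16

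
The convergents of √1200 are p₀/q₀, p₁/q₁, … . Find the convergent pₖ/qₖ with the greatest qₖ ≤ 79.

1351/39

√1200 = [34; 1, 1, 1, 3, 1, 1, 1, 68, …] (period length 8).
Convergents:
  p_0/q_0 = 34/1
  p_1/q_1 = 35/1
  p_2/q_2 = 69/2
  p_3/q_3 = 104/3
  p_4/q_4 = 381/11
  p_5/q_5 = 485/14
  p_6/q_6 = 866/25
  p_7/q_7 = 1351/39
  p_8/q_8 = 92734/2677
q_7 = 39 ≤ 79 < 2677 = q_8, so the answer is 1351/39.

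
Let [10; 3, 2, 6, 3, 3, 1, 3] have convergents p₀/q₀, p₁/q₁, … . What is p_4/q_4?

Using pₖ = aₖpₖ₋₁ + pₖ₋₂, qₖ = aₖqₖ₋₁ + qₖ₋₂ (with p₋₁=1, p₋₂=0, q₋₁=0, q₋₂=1):
  k=0: a=10, p=10, q=1
  k=1: a=3, p=31, q=3
  k=2: a=2, p=72, q=7
  k=3: a=6, p=463, q=45
  k=4: a=3, p=1461, q=142

1461/142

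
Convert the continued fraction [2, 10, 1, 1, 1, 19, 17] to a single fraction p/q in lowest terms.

22456/10725

Using pₖ = aₖpₖ₋₁ + pₖ₋₂ and qₖ = aₖqₖ₋₁ + qₖ₋₂:
  k=0: a=2, p=2, q=1
  k=1: a=10, p=21, q=10
  k=2: a=1, p=23, q=11
  k=3: a=1, p=44, q=21
  k=4: a=1, p=67, q=32
  k=5: a=19, p=1317, q=629
  k=6: a=17, p=22456, q=10725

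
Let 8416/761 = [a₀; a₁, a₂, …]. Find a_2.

1

8416 = 11·761 + 45   →  a_0 = 11
761 = 16·45 + 41   →  a_1 = 16
45 = 1·41 + 4   →  a_2 = 1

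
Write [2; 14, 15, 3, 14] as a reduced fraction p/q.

Using pₖ = aₖpₖ₋₁ + pₖ₋₂ and qₖ = aₖqₖ₋₁ + qₖ₋₂:
  k=0: a=2, p=2, q=1
  k=1: a=14, p=29, q=14
  k=2: a=15, p=437, q=211
  k=3: a=3, p=1340, q=647
  k=4: a=14, p=19197, q=9269

19197/9269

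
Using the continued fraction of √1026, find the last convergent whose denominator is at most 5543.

√1026 = [32; 32, 64, …] (period length 2).
Convergents:
  p_0/q_0 = 32/1
  p_1/q_1 = 1025/32
  p_2/q_2 = 65632/2049
  p_3/q_3 = 2101249/65600
q_2 = 2049 ≤ 5543 < 65600 = q_3, so the answer is 65632/2049.

65632/2049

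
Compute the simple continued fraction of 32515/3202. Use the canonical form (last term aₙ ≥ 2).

[10; 6, 2, 7, 2, 15]

32515 = 10×3202 + 495
3202 = 6×495 + 232
495 = 2×232 + 31
232 = 7×31 + 15
31 = 2×15 + 1
15 = 15×1 + 0  (stop)
So 32515/3202 = [10; 6, 2, 7, 2, 15].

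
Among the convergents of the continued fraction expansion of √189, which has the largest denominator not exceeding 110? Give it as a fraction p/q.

1471/107

√189 = [13; 1, 2, 1, 26, …] (period length 4).
Convergents:
  p_0/q_0 = 13/1
  p_1/q_1 = 14/1
  p_2/q_2 = 41/3
  p_3/q_3 = 55/4
  p_4/q_4 = 1471/107
  p_5/q_5 = 1526/111
q_4 = 107 ≤ 110 < 111 = q_5, so the answer is 1471/107.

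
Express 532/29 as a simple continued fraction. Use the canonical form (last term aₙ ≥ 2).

532 = 18×29 + 10
29 = 2×10 + 9
10 = 1×9 + 1
9 = 9×1 + 0  (stop)
So 532/29 = [18; 2, 1, 9].

[18; 2, 1, 9]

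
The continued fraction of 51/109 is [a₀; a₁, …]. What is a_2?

51 = 0·109 + 51   →  a_0 = 0
109 = 2·51 + 7   →  a_1 = 2
51 = 7·7 + 2   →  a_2 = 7

7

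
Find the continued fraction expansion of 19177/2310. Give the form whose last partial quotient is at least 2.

[8; 3, 3, 5, 2, 9, 2]

19177 = 8×2310 + 697
2310 = 3×697 + 219
697 = 3×219 + 40
219 = 5×40 + 19
40 = 2×19 + 2
19 = 9×2 + 1
2 = 2×1 + 0  (stop)
So 19177/2310 = [8; 3, 3, 5, 2, 9, 2].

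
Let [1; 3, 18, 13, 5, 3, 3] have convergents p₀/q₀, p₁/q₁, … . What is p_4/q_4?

4838/3645

Using pₖ = aₖpₖ₋₁ + pₖ₋₂, qₖ = aₖqₖ₋₁ + qₖ₋₂ (with p₋₁=1, p₋₂=0, q₋₁=0, q₋₂=1):
  k=0: a=1, p=1, q=1
  k=1: a=3, p=4, q=3
  k=2: a=18, p=73, q=55
  k=3: a=13, p=953, q=718
  k=4: a=5, p=4838, q=3645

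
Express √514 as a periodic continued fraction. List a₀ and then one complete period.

[22; 1, 2, 22, 2, 1, 44]

a₀ = ⌊√514⌋ = 22.
With m₀=0, d₀=1 and mₖ₊₁ = dₖaₖ − mₖ, dₖ₊₁ = (n − mₖ₊₁²)/dₖ, aₖ₊₁ = ⌊(a₀+mₖ₊₁)/dₖ₊₁⌋:
  k=1: m=22, d=30, a=1
  k=2: m=8, d=15, a=2
  k=3: m=22, d=2, a=22
  k=4: m=22, d=15, a=2
  k=5: m=8, d=30, a=1
  k=6: m=22, d=1, a=44
d=1 and a=2a₀=44 at k=6, so the next step gives (m, d) = (22, 30) again — its k=1 value — and the period has length 6.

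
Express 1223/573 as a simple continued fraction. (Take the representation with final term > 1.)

1223 = 2*573 + 77
573 = 7*77 + 34
77 = 2*34 + 9
34 = 3*9 + 7
9 = 1*7 + 2
7 = 3*2 + 1
2 = 2*1 + 0  (stop)
So 1223/573 = [2; 7, 2, 3, 1, 3, 2].

[2; 7, 2, 3, 1, 3, 2]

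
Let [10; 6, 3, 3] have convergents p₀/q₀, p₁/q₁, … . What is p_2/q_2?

Using pₖ = aₖpₖ₋₁ + pₖ₋₂, qₖ = aₖqₖ₋₁ + qₖ₋₂ (with p₋₁=1, p₋₂=0, q₋₁=0, q₋₂=1):
  k=0: a=10, p=10, q=1
  k=1: a=6, p=61, q=6
  k=2: a=3, p=193, q=19

193/19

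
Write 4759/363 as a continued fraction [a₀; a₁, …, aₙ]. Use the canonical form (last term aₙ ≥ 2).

4759 = 13×363 + 40
363 = 9×40 + 3
40 = 13×3 + 1
3 = 3×1 + 0  (stop)
So 4759/363 = [13; 9, 13, 3].

[13; 9, 13, 3]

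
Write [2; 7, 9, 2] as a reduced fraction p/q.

Fold from the inside: start with 2/1.
  9 + 1/2 = 19/2
  7 + 2/19 = 135/19
  2 + 19/135 = 289/135

289/135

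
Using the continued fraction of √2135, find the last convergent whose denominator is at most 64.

√2135 = [46; 4, 1, 5, 1, 4, 92, …] (period length 6).
Convergents:
  p_0/q_0 = 46/1
  p_1/q_1 = 185/4
  p_2/q_2 = 231/5
  p_3/q_3 = 1340/29
  p_4/q_4 = 1571/34
  p_5/q_5 = 7624/165
q_4 = 34 ≤ 64 < 165 = q_5, so the answer is 1571/34.

1571/34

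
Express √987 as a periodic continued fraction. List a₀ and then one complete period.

a₀ = ⌊√987⌋ = 31.
With m₀=0, d₀=1 and mₖ₊₁ = dₖaₖ − mₖ, dₖ₊₁ = (n − mₖ₊₁²)/dₖ, aₖ₊₁ = ⌊(a₀+mₖ₊₁)/dₖ₊₁⌋:
  k=1: m=31, d=26, a=2
  k=2: m=21, d=21, a=2
  k=3: m=21, d=26, a=2
  k=4: m=31, d=1, a=62
d=1 and a=2a₀=62 at k=4, so the next step gives (m, d) = (31, 26) again — its k=1 value — and the period has length 4.

[31; 2, 2, 2, 62]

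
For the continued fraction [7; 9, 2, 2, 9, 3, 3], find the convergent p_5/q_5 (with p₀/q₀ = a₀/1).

9757/1373

Using pₖ = aₖpₖ₋₁ + pₖ₋₂, qₖ = aₖqₖ₋₁ + qₖ₋₂ (with p₋₁=1, p₋₂=0, q₋₁=0, q₋₂=1):
  k=0: a=7, p=7, q=1
  k=1: a=9, p=64, q=9
  k=2: a=2, p=135, q=19
  k=3: a=2, p=334, q=47
  k=4: a=9, p=3141, q=442
  k=5: a=3, p=9757, q=1373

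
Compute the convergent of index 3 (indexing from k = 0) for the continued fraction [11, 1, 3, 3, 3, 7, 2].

Using pₖ = aₖpₖ₋₁ + pₖ₋₂, qₖ = aₖqₖ₋₁ + qₖ₋₂ (with p₋₁=1, p₋₂=0, q₋₁=0, q₋₂=1):
  k=0: a=11, p=11, q=1
  k=1: a=1, p=12, q=1
  k=2: a=3, p=47, q=4
  k=3: a=3, p=153, q=13

153/13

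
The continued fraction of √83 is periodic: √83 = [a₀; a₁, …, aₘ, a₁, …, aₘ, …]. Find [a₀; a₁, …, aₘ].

[9; 9, 18]

a₀ = ⌊√83⌋ = 9.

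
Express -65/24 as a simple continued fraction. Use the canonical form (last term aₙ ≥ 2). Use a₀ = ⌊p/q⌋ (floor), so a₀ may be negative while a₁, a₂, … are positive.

-65 = -3*24 + 7
24 = 3*7 + 3
7 = 2*3 + 1
3 = 3*1 + 0  (stop)
So -65/24 = [-3; 3, 2, 3].

[-3; 3, 2, 3]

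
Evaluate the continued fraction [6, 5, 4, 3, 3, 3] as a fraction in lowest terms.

4600/743

Fold from the inside: start with 3/1.
  3 + 1/3 = 10/3
  3 + 3/10 = 33/10
  4 + 10/33 = 142/33
  5 + 33/142 = 743/142
  6 + 142/743 = 4600/743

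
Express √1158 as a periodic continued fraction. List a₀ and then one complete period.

a₀ = ⌊√1158⌋ = 34.
With m₀=0, d₀=1 and mₖ₊₁ = dₖaₖ − mₖ, dₖ₊₁ = (n − mₖ₊₁²)/dₖ, aₖ₊₁ = ⌊(a₀+mₖ₊₁)/dₖ₊₁⌋:
  k=1: m=34, d=2, a=34
  k=2: m=34, d=1, a=68
d=1 and a=2a₀=68 at k=2, so the next step gives (m, d) = (34, 2) again — its k=1 value — and the period has length 2.

[34; 34, 68]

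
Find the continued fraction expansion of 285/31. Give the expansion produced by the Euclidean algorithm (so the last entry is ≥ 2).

285 = 9*31 + 6
31 = 5*6 + 1
6 = 6*1 + 0  (stop)
So 285/31 = [9; 5, 6].

[9; 5, 6]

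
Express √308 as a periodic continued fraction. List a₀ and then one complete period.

a₀ = ⌊√308⌋ = 17.
With m₀=0, d₀=1 and mₖ₊₁ = dₖaₖ − mₖ, dₖ₊₁ = (n − mₖ₊₁²)/dₖ, aₖ₊₁ = ⌊(a₀+mₖ₊₁)/dₖ₊₁⌋:
  k=1: m=17, d=19, a=1
  k=2: m=2, d=16, a=1
  k=3: m=14, d=7, a=4
  k=4: m=14, d=16, a=1
  k=5: m=2, d=19, a=1
  k=6: m=17, d=1, a=34
d=1 and a=2a₀=34 at k=6, so the next step gives (m, d) = (17, 19) again — its k=1 value — and the period has length 6.

[17; 1, 1, 4, 1, 1, 34]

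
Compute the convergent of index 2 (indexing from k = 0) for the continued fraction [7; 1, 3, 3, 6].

31/4

Using pₖ = aₖpₖ₋₁ + pₖ₋₂, qₖ = aₖqₖ₋₁ + qₖ₋₂ (with p₋₁=1, p₋₂=0, q₋₁=0, q₋₂=1):
  k=0: a=7, p=7, q=1
  k=1: a=1, p=8, q=1
  k=2: a=3, p=31, q=4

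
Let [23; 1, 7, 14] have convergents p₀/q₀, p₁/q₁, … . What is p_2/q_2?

191/8

Using pₖ = aₖpₖ₋₁ + pₖ₋₂, qₖ = aₖqₖ₋₁ + qₖ₋₂ (with p₋₁=1, p₋₂=0, q₋₁=0, q₋₂=1):
  k=0: a=23, p=23, q=1
  k=1: a=1, p=24, q=1
  k=2: a=7, p=191, q=8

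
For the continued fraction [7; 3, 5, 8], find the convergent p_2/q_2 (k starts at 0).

117/16

Using pₖ = aₖpₖ₋₁ + pₖ₋₂, qₖ = aₖqₖ₋₁ + qₖ₋₂ (with p₋₁=1, p₋₂=0, q₋₁=0, q₋₂=1):
  k=0: a=7, p=7, q=1
  k=1: a=3, p=22, q=3
  k=2: a=5, p=117, q=16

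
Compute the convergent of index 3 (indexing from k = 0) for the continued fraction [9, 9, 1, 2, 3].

Using pₖ = aₖpₖ₋₁ + pₖ₋₂, qₖ = aₖqₖ₋₁ + qₖ₋₂ (with p₋₁=1, p₋₂=0, q₋₁=0, q₋₂=1):
  k=0: a=9, p=9, q=1
  k=1: a=9, p=82, q=9
  k=2: a=1, p=91, q=10
  k=3: a=2, p=264, q=29

264/29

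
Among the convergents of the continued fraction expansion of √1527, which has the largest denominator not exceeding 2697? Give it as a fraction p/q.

39663/1015

√1527 = [39; 13, 78, …] (period length 2).
Convergents:
  p_0/q_0 = 39/1
  p_1/q_1 = 508/13
  p_2/q_2 = 39663/1015
  p_3/q_3 = 516127/13208
q_2 = 1015 ≤ 2697 < 13208 = q_3, so the answer is 39663/1015.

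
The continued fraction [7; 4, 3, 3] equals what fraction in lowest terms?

Fold from the inside: start with 3/1.
  3 + 1/3 = 10/3
  4 + 3/10 = 43/10
  7 + 10/43 = 311/43

311/43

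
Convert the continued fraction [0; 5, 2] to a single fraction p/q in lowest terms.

2/11

Fold from the inside: start with 2/1.
  5 + 1/2 = 11/2
  0 + 2/11 = 2/11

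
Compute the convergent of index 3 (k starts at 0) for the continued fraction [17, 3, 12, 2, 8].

Using pₖ = aₖpₖ₋₁ + pₖ₋₂, qₖ = aₖqₖ₋₁ + qₖ₋₂ (with p₋₁=1, p₋₂=0, q₋₁=0, q₋₂=1):
  k=0: a=17, p=17, q=1
  k=1: a=3, p=52, q=3
  k=2: a=12, p=641, q=37
  k=3: a=2, p=1334, q=77

1334/77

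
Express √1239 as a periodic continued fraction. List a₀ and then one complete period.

[35; 5, 70]

a₀ = ⌊√1239⌋ = 35.
With m₀=0, d₀=1 and mₖ₊₁ = dₖaₖ − mₖ, dₖ₊₁ = (n − mₖ₊₁²)/dₖ, aₖ₊₁ = ⌊(a₀+mₖ₊₁)/dₖ₊₁⌋:
  k=1: m=35, d=14, a=5
  k=2: m=35, d=1, a=70
d=1 and a=2a₀=70 at k=2, so the next step gives (m, d) = (35, 14) again — its k=1 value — and the period has length 2.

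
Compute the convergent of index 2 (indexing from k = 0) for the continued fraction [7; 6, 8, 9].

Using pₖ = aₖpₖ₋₁ + pₖ₋₂, qₖ = aₖqₖ₋₁ + qₖ₋₂ (with p₋₁=1, p₋₂=0, q₋₁=0, q₋₂=1):
  k=0: a=7, p=7, q=1
  k=1: a=6, p=43, q=6
  k=2: a=8, p=351, q=49

351/49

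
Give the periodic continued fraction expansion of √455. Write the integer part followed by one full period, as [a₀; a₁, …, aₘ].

a₀ = ⌊√455⌋ = 21.
With m₀=0, d₀=1 and mₖ₊₁ = dₖaₖ − mₖ, dₖ₊₁ = (n − mₖ₊₁²)/dₖ, aₖ₊₁ = ⌊(a₀+mₖ₊₁)/dₖ₊₁⌋:
  k=1: m=21, d=14, a=3
  k=2: m=21, d=1, a=42
d=1 and a=2a₀=42 at k=2, so the next step gives (m, d) = (21, 14) again — its k=1 value — and the period has length 2.

[21; 3, 42]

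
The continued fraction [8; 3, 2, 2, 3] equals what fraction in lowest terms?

481/58

Using pₖ = aₖpₖ₋₁ + pₖ₋₂ and qₖ = aₖqₖ₋₁ + qₖ₋₂:
  k=0: a=8, p=8, q=1
  k=1: a=3, p=25, q=3
  k=2: a=2, p=58, q=7
  k=3: a=2, p=141, q=17
  k=4: a=3, p=481, q=58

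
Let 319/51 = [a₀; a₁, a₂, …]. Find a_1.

319 = 6·51 + 13   →  a_0 = 6
51 = 3·13 + 12   →  a_1 = 3

3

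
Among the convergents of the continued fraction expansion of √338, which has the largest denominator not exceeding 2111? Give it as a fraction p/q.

26327/1432

√338 = [18; 2, 1, 1, 2, 36, …] (period length 5).
Convergents:
  p_0/q_0 = 18/1
  p_1/q_1 = 37/2
  p_2/q_2 = 55/3
  p_3/q_3 = 92/5
  p_4/q_4 = 239/13
  p_5/q_5 = 8696/473
  p_6/q_6 = 17631/959
  p_7/q_7 = 26327/1432
  p_8/q_8 = 43958/2391
q_7 = 1432 ≤ 2111 < 2391 = q_8, so the answer is 26327/1432.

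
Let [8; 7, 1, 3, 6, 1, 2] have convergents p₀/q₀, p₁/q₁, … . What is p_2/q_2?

65/8

Using pₖ = aₖpₖ₋₁ + pₖ₋₂, qₖ = aₖqₖ₋₁ + qₖ₋₂ (with p₋₁=1, p₋₂=0, q₋₁=0, q₋₂=1):
  k=0: a=8, p=8, q=1
  k=1: a=7, p=57, q=7
  k=2: a=1, p=65, q=8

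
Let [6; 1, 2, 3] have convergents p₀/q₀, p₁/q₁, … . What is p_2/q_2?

Using pₖ = aₖpₖ₋₁ + pₖ₋₂, qₖ = aₖqₖ₋₁ + qₖ₋₂ (with p₋₁=1, p₋₂=0, q₋₁=0, q₋₂=1):
  k=0: a=6, p=6, q=1
  k=1: a=1, p=7, q=1
  k=2: a=2, p=20, q=3

20/3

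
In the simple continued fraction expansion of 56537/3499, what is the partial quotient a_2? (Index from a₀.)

3

56537 = 16·3499 + 553   →  a_0 = 16
3499 = 6·553 + 181   →  a_1 = 6
553 = 3·181 + 10   →  a_2 = 3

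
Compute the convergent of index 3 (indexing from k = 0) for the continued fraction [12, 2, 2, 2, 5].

Using pₖ = aₖpₖ₋₁ + pₖ₋₂, qₖ = aₖqₖ₋₁ + qₖ₋₂ (with p₋₁=1, p₋₂=0, q₋₁=0, q₋₂=1):
  k=0: a=12, p=12, q=1
  k=1: a=2, p=25, q=2
  k=2: a=2, p=62, q=5
  k=3: a=2, p=149, q=12

149/12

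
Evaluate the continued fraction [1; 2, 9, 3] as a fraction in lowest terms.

87/59

Using pₖ = aₖpₖ₋₁ + pₖ₋₂ and qₖ = aₖqₖ₋₁ + qₖ₋₂:
  k=0: a=1, p=1, q=1
  k=1: a=2, p=3, q=2
  k=2: a=9, p=28, q=19
  k=3: a=3, p=87, q=59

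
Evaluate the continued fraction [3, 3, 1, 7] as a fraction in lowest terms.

Using pₖ = aₖpₖ₋₁ + pₖ₋₂ and qₖ = aₖqₖ₋₁ + qₖ₋₂:
  k=0: a=3, p=3, q=1
  k=1: a=3, p=10, q=3
  k=2: a=1, p=13, q=4
  k=3: a=7, p=101, q=31

101/31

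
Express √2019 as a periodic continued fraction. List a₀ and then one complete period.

a₀ = ⌊√2019⌋ = 44.
With m₀=0, d₀=1 and mₖ₊₁ = dₖaₖ − mₖ, dₖ₊₁ = (n − mₖ₊₁²)/dₖ, aₖ₊₁ = ⌊(a₀+mₖ₊₁)/dₖ₊₁⌋:
  k=1: m=44, d=83, a=1
  k=2: m=39, d=6, a=13
  k=3: m=39, d=83, a=1
  k=4: m=44, d=1, a=88
d=1 and a=2a₀=88 at k=4, so the next step gives (m, d) = (44, 83) again — its k=1 value — and the period has length 4.

[44; 1, 13, 1, 88]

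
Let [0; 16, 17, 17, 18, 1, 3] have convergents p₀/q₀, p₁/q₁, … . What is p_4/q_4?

5237/84099

Using pₖ = aₖpₖ₋₁ + pₖ₋₂, qₖ = aₖqₖ₋₁ + qₖ₋₂ (with p₋₁=1, p₋₂=0, q₋₁=0, q₋₂=1):
  k=0: a=0, p=0, q=1
  k=1: a=16, p=1, q=16
  k=2: a=17, p=17, q=273
  k=3: a=17, p=290, q=4657
  k=4: a=18, p=5237, q=84099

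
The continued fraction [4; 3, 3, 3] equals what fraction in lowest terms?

Using pₖ = aₖpₖ₋₁ + pₖ₋₂ and qₖ = aₖqₖ₋₁ + qₖ₋₂:
  k=0: a=4, p=4, q=1
  k=1: a=3, p=13, q=3
  k=2: a=3, p=43, q=10
  k=3: a=3, p=142, q=33

142/33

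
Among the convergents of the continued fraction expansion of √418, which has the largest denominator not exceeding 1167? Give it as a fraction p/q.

15068/737

√418 = [20; 2, 4, 20, 4, 2, 40, …] (period length 6).
Convergents:
  p_0/q_0 = 20/1
  p_1/q_1 = 41/2
  p_2/q_2 = 184/9
  p_3/q_3 = 3721/182
  p_4/q_4 = 15068/737
  p_5/q_5 = 33857/1656
q_4 = 737 ≤ 1167 < 1656 = q_5, so the answer is 15068/737.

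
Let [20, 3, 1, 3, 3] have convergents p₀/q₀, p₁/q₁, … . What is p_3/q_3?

304/15

Using pₖ = aₖpₖ₋₁ + pₖ₋₂, qₖ = aₖqₖ₋₁ + qₖ₋₂ (with p₋₁=1, p₋₂=0, q₋₁=0, q₋₂=1):
  k=0: a=20, p=20, q=1
  k=1: a=3, p=61, q=3
  k=2: a=1, p=81, q=4
  k=3: a=3, p=304, q=15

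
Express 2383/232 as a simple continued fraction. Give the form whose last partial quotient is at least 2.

2383 = 10·232 + 63
232 = 3·63 + 43
63 = 1·43 + 20
43 = 2·20 + 3
20 = 6·3 + 2
3 = 1·2 + 1
2 = 2·1 + 0  (stop)
So 2383/232 = [10; 3, 1, 2, 6, 1, 2].

[10; 3, 1, 2, 6, 1, 2]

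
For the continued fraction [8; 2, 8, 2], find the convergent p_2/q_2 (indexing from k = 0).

Using pₖ = aₖpₖ₋₁ + pₖ₋₂, qₖ = aₖqₖ₋₁ + qₖ₋₂ (with p₋₁=1, p₋₂=0, q₋₁=0, q₋₂=1):
  k=0: a=8, p=8, q=1
  k=1: a=2, p=17, q=2
  k=2: a=8, p=144, q=17

144/17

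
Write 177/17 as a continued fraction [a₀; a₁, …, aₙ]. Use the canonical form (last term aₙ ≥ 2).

177 = 10*17 + 7
17 = 2*7 + 3
7 = 2*3 + 1
3 = 3*1 + 0  (stop)
So 177/17 = [10; 2, 2, 3].

[10; 2, 2, 3]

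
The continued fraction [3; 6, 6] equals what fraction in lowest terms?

Fold from the inside: start with 6/1.
  6 + 1/6 = 37/6
  3 + 6/37 = 117/37

117/37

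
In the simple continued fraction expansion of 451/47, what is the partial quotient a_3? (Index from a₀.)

2

451 = 9·47 + 28   →  a_0 = 9
47 = 1·28 + 19   →  a_1 = 1
28 = 1·19 + 9   →  a_2 = 1
19 = 2·9 + 1   →  a_3 = 2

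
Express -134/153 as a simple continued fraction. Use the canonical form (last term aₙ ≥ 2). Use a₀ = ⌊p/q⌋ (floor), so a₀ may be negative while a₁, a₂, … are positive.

[-1; 8, 19]

-134 = -1×153 + 19
153 = 8×19 + 1
19 = 19×1 + 0  (stop)
So -134/153 = [-1; 8, 19].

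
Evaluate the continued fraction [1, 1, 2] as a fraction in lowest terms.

Fold from the inside: start with 2/1.
  1 + 1/2 = 3/2
  1 + 2/3 = 5/3

5/3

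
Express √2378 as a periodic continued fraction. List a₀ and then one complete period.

a₀ = ⌊√2378⌋ = 48.
With m₀=0, d₀=1 and mₖ₊₁ = dₖaₖ − mₖ, dₖ₊₁ = (n − mₖ₊₁²)/dₖ, aₖ₊₁ = ⌊(a₀+mₖ₊₁)/dₖ₊₁⌋:
  k=1: m=48, d=74, a=1
  k=2: m=26, d=23, a=3
  k=3: m=43, d=23, a=3
  k=4: m=26, d=74, a=1
  k=5: m=48, d=1, a=96
d=1 and a=2a₀=96 at k=5, so the next step gives (m, d) = (48, 74) again — its k=1 value — and the period has length 5.

[48; 1, 3, 3, 1, 96]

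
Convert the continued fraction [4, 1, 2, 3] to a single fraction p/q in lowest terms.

47/10

Using pₖ = aₖpₖ₋₁ + pₖ₋₂ and qₖ = aₖqₖ₋₁ + qₖ₋₂:
  k=0: a=4, p=4, q=1
  k=1: a=1, p=5, q=1
  k=2: a=2, p=14, q=3
  k=3: a=3, p=47, q=10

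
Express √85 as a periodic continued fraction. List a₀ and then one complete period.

a₀ = ⌊√85⌋ = 9.
With m₀=0, d₀=1 and mₖ₊₁ = dₖaₖ − mₖ, dₖ₊₁ = (n − mₖ₊₁²)/dₖ, aₖ₊₁ = ⌊(a₀+mₖ₊₁)/dₖ₊₁⌋:
  k=1: m=9, d=4, a=4
  k=2: m=7, d=9, a=1
  k=3: m=2, d=9, a=1
  k=4: m=7, d=4, a=4
  k=5: m=9, d=1, a=18
d=1 and a=2a₀=18 at k=5, so the next step gives (m, d) = (9, 4) again — its k=1 value — and the period has length 5.

[9; 4, 1, 1, 4, 18]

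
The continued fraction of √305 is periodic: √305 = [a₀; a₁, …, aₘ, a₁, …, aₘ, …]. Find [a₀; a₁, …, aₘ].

a₀ = ⌊√305⌋ = 17.
With m₀=0, d₀=1 and mₖ₊₁ = dₖaₖ − mₖ, dₖ₊₁ = (n − mₖ₊₁²)/dₖ, aₖ₊₁ = ⌊(a₀+mₖ₊₁)/dₖ₊₁⌋:
  k=1: m=17, d=16, a=2
  k=2: m=15, d=5, a=6
  k=3: m=15, d=16, a=2
  k=4: m=17, d=1, a=34
d=1 and a=2a₀=34 at k=4, so the next step gives (m, d) = (17, 16) again — its k=1 value — and the period has length 4.

[17; 2, 6, 2, 34]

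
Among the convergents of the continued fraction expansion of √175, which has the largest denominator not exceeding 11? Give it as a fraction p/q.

119/9

√175 = [13; 4, 2, 1, 2, 4, 26, …] (period length 6).
Convergents:
  p_0/q_0 = 13/1
  p_1/q_1 = 53/4
  p_2/q_2 = 119/9
  p_3/q_3 = 172/13
q_2 = 9 ≤ 11 < 13 = q_3, so the answer is 119/9.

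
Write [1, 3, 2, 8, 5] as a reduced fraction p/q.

Fold from the inside: start with 5/1.
  8 + 1/5 = 41/5
  2 + 5/41 = 87/41
  3 + 41/87 = 302/87
  1 + 87/302 = 389/302

389/302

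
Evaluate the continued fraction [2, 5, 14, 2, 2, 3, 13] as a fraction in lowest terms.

Fold from the inside: start with 13/1.
  3 + 1/13 = 40/13
  2 + 13/40 = 93/40
  2 + 40/93 = 226/93
  14 + 93/226 = 3257/226
  5 + 226/3257 = 16511/3257
  2 + 3257/16511 = 36279/16511

36279/16511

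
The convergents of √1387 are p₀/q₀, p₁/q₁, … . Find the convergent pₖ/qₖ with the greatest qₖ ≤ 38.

√1387 = [37; 4, 8, 37, 8, 4, 74, …] (period length 6).
Convergents:
  p_0/q_0 = 37/1
  p_1/q_1 = 149/4
  p_2/q_2 = 1229/33
  p_3/q_3 = 45622/1225
q_2 = 33 ≤ 38 < 1225 = q_3, so the answer is 1229/33.

1229/33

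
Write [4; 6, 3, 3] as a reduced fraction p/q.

262/63

Using pₖ = aₖpₖ₋₁ + pₖ₋₂ and qₖ = aₖqₖ₋₁ + qₖ₋₂:
  k=0: a=4, p=4, q=1
  k=1: a=6, p=25, q=6
  k=2: a=3, p=79, q=19
  k=3: a=3, p=262, q=63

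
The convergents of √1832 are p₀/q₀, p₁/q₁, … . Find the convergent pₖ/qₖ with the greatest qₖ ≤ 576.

22899/535

√1832 = [42; 1, 4, 21, 4, 1, 84, …] (period length 6).
Convergents:
  p_0/q_0 = 42/1
  p_1/q_1 = 43/1
  p_2/q_2 = 214/5
  p_3/q_3 = 4537/106
  p_4/q_4 = 18362/429
  p_5/q_5 = 22899/535
  p_6/q_6 = 1941878/45369
q_5 = 535 ≤ 576 < 45369 = q_6, so the answer is 22899/535.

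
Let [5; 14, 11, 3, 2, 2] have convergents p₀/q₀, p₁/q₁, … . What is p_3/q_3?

2429/479

Using pₖ = aₖpₖ₋₁ + pₖ₋₂, qₖ = aₖqₖ₋₁ + qₖ₋₂ (with p₋₁=1, p₋₂=0, q₋₁=0, q₋₂=1):
  k=0: a=5, p=5, q=1
  k=1: a=14, p=71, q=14
  k=2: a=11, p=786, q=155
  k=3: a=3, p=2429, q=479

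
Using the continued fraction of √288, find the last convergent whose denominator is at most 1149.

19024/1121

√288 = [16; 1, 32, …] (period length 2).
Convergents:
  p_0/q_0 = 16/1
  p_1/q_1 = 17/1
  p_2/q_2 = 560/33
  p_3/q_3 = 577/34
  p_4/q_4 = 19024/1121
  p_5/q_5 = 19601/1155
q_4 = 1121 ≤ 1149 < 1155 = q_5, so the answer is 19024/1121.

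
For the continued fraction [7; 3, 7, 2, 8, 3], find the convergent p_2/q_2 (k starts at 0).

161/22

Using pₖ = aₖpₖ₋₁ + pₖ₋₂, qₖ = aₖqₖ₋₁ + qₖ₋₂ (with p₋₁=1, p₋₂=0, q₋₁=0, q₋₂=1):
  k=0: a=7, p=7, q=1
  k=1: a=3, p=22, q=3
  k=2: a=7, p=161, q=22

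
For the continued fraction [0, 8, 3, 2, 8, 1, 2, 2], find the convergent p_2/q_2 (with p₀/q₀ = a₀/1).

3/25

Using pₖ = aₖpₖ₋₁ + pₖ₋₂, qₖ = aₖqₖ₋₁ + qₖ₋₂ (with p₋₁=1, p₋₂=0, q₋₁=0, q₋₂=1):
  k=0: a=0, p=0, q=1
  k=1: a=8, p=1, q=8
  k=2: a=3, p=3, q=25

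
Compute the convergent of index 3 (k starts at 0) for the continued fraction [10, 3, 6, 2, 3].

423/41

Using pₖ = aₖpₖ₋₁ + pₖ₋₂, qₖ = aₖqₖ₋₁ + qₖ₋₂ (with p₋₁=1, p₋₂=0, q₋₁=0, q₋₂=1):
  k=0: a=10, p=10, q=1
  k=1: a=3, p=31, q=3
  k=2: a=6, p=196, q=19
  k=3: a=2, p=423, q=41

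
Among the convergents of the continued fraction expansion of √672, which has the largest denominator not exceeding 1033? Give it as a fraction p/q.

17498/675

√672 = [25; 1, 11, 1, 50, …] (period length 4).
Convergents:
  p_0/q_0 = 25/1
  p_1/q_1 = 26/1
  p_2/q_2 = 311/12
  p_3/q_3 = 337/13
  p_4/q_4 = 17161/662
  p_5/q_5 = 17498/675
  p_6/q_6 = 209639/8087
q_5 = 675 ≤ 1033 < 8087 = q_6, so the answer is 17498/675.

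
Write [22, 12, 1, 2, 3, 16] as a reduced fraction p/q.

45703/2070

Fold from the inside: start with 16/1.
  3 + 1/16 = 49/16
  2 + 16/49 = 114/49
  1 + 49/114 = 163/114
  12 + 114/163 = 2070/163
  22 + 163/2070 = 45703/2070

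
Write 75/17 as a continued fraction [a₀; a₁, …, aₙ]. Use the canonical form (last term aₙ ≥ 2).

75 = 4·17 + 7
17 = 2·7 + 3
7 = 2·3 + 1
3 = 3·1 + 0  (stop)
So 75/17 = [4; 2, 2, 3].

[4; 2, 2, 3]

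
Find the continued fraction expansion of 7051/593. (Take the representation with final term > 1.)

[11; 1, 8, 8, 8]

7051 = 11*593 + 528
593 = 1*528 + 65
528 = 8*65 + 8
65 = 8*8 + 1
8 = 8*1 + 0  (stop)
So 7051/593 = [11; 1, 8, 8, 8].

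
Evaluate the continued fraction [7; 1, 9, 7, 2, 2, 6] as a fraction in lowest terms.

Using pₖ = aₖpₖ₋₁ + pₖ₋₂ and qₖ = aₖqₖ₋₁ + qₖ₋₂:
  k=0: a=7, p=7, q=1
  k=1: a=1, p=8, q=1
  k=2: a=9, p=79, q=10
  k=3: a=7, p=561, q=71
  k=4: a=2, p=1201, q=152
  k=5: a=2, p=2963, q=375
  k=6: a=6, p=18979, q=2402

18979/2402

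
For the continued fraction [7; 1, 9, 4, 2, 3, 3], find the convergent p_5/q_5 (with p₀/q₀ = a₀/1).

Using pₖ = aₖpₖ₋₁ + pₖ₋₂, qₖ = aₖqₖ₋₁ + qₖ₋₂ (with p₋₁=1, p₋₂=0, q₋₁=0, q₋₂=1):
  k=0: a=7, p=7, q=1
  k=1: a=1, p=8, q=1
  k=2: a=9, p=79, q=10
  k=3: a=4, p=324, q=41
  k=4: a=2, p=727, q=92
  k=5: a=3, p=2505, q=317

2505/317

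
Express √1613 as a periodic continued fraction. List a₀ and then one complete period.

a₀ = ⌊√1613⌋ = 40.
With m₀=0, d₀=1 and mₖ₊₁ = dₖaₖ − mₖ, dₖ₊₁ = (n − mₖ₊₁²)/dₖ, aₖ₊₁ = ⌊(a₀+mₖ₊₁)/dₖ₊₁⌋:
  k=1: m=40, d=13, a=6
  k=2: m=38, d=13, a=6
  k=3: m=40, d=1, a=80
d=1 and a=2a₀=80 at k=3, so the next step gives (m, d) = (40, 13) again — its k=1 value — and the period has length 3.

[40; 6, 6, 80]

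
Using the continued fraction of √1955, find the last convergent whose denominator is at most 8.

221/5

√1955 = [44; 4, 1, 1, 1, 4, 88, …] (period length 6).
Convergents:
  p_0/q_0 = 44/1
  p_1/q_1 = 177/4
  p_2/q_2 = 221/5
  p_3/q_3 = 398/9
q_2 = 5 ≤ 8 < 9 = q_3, so the answer is 221/5.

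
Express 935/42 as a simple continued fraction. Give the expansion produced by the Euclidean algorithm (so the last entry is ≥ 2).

935 = 22*42 + 11
42 = 3*11 + 9
11 = 1*9 + 2
9 = 4*2 + 1
2 = 2*1 + 0  (stop)
So 935/42 = [22; 3, 1, 4, 2].

[22; 3, 1, 4, 2]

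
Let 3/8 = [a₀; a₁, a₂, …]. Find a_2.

3 = 0·8 + 3   →  a_0 = 0
8 = 2·3 + 2   →  a_1 = 2
3 = 1·2 + 1   →  a_2 = 1

1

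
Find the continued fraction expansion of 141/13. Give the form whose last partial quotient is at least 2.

[10; 1, 5, 2]

141 = 10·13 + 11
13 = 1·11 + 2
11 = 5·2 + 1
2 = 2·1 + 0  (stop)
So 141/13 = [10; 1, 5, 2].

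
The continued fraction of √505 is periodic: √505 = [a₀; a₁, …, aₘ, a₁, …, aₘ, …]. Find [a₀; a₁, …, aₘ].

[22; 2, 8, 2, 44]

a₀ = ⌊√505⌋ = 22.
With m₀=0, d₀=1 and mₖ₊₁ = dₖaₖ − mₖ, dₖ₊₁ = (n − mₖ₊₁²)/dₖ, aₖ₊₁ = ⌊(a₀+mₖ₊₁)/dₖ₊₁⌋:
  k=1: m=22, d=21, a=2
  k=2: m=20, d=5, a=8
  k=3: m=20, d=21, a=2
  k=4: m=22, d=1, a=44
d=1 and a=2a₀=44 at k=4, so the next step gives (m, d) = (22, 21) again — its k=1 value — and the period has length 4.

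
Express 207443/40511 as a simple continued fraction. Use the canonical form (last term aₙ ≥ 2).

207443 = 5·40511 + 4888
40511 = 8·4888 + 1407
4888 = 3·1407 + 667
1407 = 2·667 + 73
667 = 9·73 + 10
73 = 7·10 + 3
10 = 3·3 + 1
3 = 3·1 + 0  (stop)
So 207443/40511 = [5; 8, 3, 2, 9, 7, 3, 3].

[5; 8, 3, 2, 9, 7, 3, 3]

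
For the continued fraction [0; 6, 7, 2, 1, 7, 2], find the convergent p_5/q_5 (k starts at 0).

169/1037

Using pₖ = aₖpₖ₋₁ + pₖ₋₂, qₖ = aₖqₖ₋₁ + qₖ₋₂ (with p₋₁=1, p₋₂=0, q₋₁=0, q₋₂=1):
  k=0: a=0, p=0, q=1
  k=1: a=6, p=1, q=6
  k=2: a=7, p=7, q=43
  k=3: a=2, p=15, q=92
  k=4: a=1, p=22, q=135
  k=5: a=7, p=169, q=1037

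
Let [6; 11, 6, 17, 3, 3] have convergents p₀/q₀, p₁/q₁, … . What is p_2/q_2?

Using pₖ = aₖpₖ₋₁ + pₖ₋₂, qₖ = aₖqₖ₋₁ + qₖ₋₂ (with p₋₁=1, p₋₂=0, q₋₁=0, q₋₂=1):
  k=0: a=6, p=6, q=1
  k=1: a=11, p=67, q=11
  k=2: a=6, p=408, q=67

408/67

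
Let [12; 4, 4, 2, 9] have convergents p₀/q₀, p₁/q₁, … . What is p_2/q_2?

208/17

Using pₖ = aₖpₖ₋₁ + pₖ₋₂, qₖ = aₖqₖ₋₁ + qₖ₋₂ (with p₋₁=1, p₋₂=0, q₋₁=0, q₋₂=1):
  k=0: a=12, p=12, q=1
  k=1: a=4, p=49, q=4
  k=2: a=4, p=208, q=17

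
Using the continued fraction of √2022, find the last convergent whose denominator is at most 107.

√2022 = [44; 1, 28, 1, 88, …] (period length 4).
Convergents:
  p_0/q_0 = 44/1
  p_1/q_1 = 45/1
  p_2/q_2 = 1304/29
  p_3/q_3 = 1349/30
  p_4/q_4 = 120016/2669
q_3 = 30 ≤ 107 < 2669 = q_4, so the answer is 1349/30.

1349/30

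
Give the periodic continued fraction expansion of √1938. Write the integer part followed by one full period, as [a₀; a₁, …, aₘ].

[44; 44, 88]

a₀ = ⌊√1938⌋ = 44.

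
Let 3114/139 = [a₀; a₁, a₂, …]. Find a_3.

3114 = 22·139 + 56   →  a_0 = 22
139 = 2·56 + 27   →  a_1 = 2
56 = 2·27 + 2   →  a_2 = 2
27 = 13·2 + 1   →  a_3 = 13

13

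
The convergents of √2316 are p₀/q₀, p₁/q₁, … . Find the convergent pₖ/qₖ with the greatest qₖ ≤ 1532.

37008/769

√2316 = [48; 8, 96, …] (period length 2).
Convergents:
  p_0/q_0 = 48/1
  p_1/q_1 = 385/8
  p_2/q_2 = 37008/769
  p_3/q_3 = 296449/6160
q_2 = 769 ≤ 1532 < 6160 = q_3, so the answer is 37008/769.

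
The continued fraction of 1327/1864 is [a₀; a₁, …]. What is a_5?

1327 = 0·1864 + 1327   →  a_0 = 0
1864 = 1·1327 + 537   →  a_1 = 1
1327 = 2·537 + 253   →  a_2 = 2
537 = 2·253 + 31   →  a_3 = 2
253 = 8·31 + 5   →  a_4 = 8
31 = 6·5 + 1   →  a_5 = 6

6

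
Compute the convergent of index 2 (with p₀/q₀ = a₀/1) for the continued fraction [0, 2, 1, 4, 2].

Using pₖ = aₖpₖ₋₁ + pₖ₋₂, qₖ = aₖqₖ₋₁ + qₖ₋₂ (with p₋₁=1, p₋₂=0, q₋₁=0, q₋₂=1):
  k=0: a=0, p=0, q=1
  k=1: a=2, p=1, q=2
  k=2: a=1, p=1, q=3

1/3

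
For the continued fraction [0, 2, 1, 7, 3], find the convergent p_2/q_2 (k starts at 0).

1/3

Using pₖ = aₖpₖ₋₁ + pₖ₋₂, qₖ = aₖqₖ₋₁ + qₖ₋₂ (with p₋₁=1, p₋₂=0, q₋₁=0, q₋₂=1):
  k=0: a=0, p=0, q=1
  k=1: a=2, p=1, q=2
  k=2: a=1, p=1, q=3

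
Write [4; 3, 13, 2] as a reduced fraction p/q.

359/83

Using pₖ = aₖpₖ₋₁ + pₖ₋₂ and qₖ = aₖqₖ₋₁ + qₖ₋₂:
  k=0: a=4, p=4, q=1
  k=1: a=3, p=13, q=3
  k=2: a=13, p=173, q=40
  k=3: a=2, p=359, q=83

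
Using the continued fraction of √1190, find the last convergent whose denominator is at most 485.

√1190 = [34; 2, 68, …] (period length 2).
Convergents:
  p_0/q_0 = 34/1
  p_1/q_1 = 69/2
  p_2/q_2 = 4726/137
  p_3/q_3 = 9521/276
  p_4/q_4 = 652154/18905
q_3 = 276 ≤ 485 < 18905 = q_4, so the answer is 9521/276.

9521/276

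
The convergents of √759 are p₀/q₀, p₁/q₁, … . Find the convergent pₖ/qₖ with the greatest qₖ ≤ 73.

√759 = [27; 1, 1, 4, 1, 1, 54, …] (period length 6).
Convergents:
  p_0/q_0 = 27/1
  p_1/q_1 = 28/1
  p_2/q_2 = 55/2
  p_3/q_3 = 248/9
  p_4/q_4 = 303/11
  p_5/q_5 = 551/20
  p_6/q_6 = 30057/1091
q_5 = 20 ≤ 73 < 1091 = q_6, so the answer is 551/20.

551/20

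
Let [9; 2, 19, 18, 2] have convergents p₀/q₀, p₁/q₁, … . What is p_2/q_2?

370/39

Using pₖ = aₖpₖ₋₁ + pₖ₋₂, qₖ = aₖqₖ₋₁ + qₖ₋₂ (with p₋₁=1, p₋₂=0, q₋₁=0, q₋₂=1):
  k=0: a=9, p=9, q=1
  k=1: a=2, p=19, q=2
  k=2: a=19, p=370, q=39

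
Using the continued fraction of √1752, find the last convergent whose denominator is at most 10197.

√1752 = [41; 1, 5, 1, 82, …] (period length 4).
Convergents:
  p_0/q_0 = 41/1
  p_1/q_1 = 42/1
  p_2/q_2 = 251/6
  p_3/q_3 = 293/7
  p_4/q_4 = 24277/580
  p_5/q_5 = 24570/587
  p_6/q_6 = 147127/3515
  p_7/q_7 = 171697/4102
  p_8/q_8 = 14226281/339879
q_7 = 4102 ≤ 10197 < 339879 = q_8, so the answer is 171697/4102.

171697/4102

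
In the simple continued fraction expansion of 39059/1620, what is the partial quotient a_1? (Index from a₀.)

39059 = 24·1620 + 179   →  a_0 = 24
1620 = 9·179 + 9   →  a_1 = 9

9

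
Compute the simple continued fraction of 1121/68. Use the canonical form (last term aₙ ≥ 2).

[16; 2, 16, 2]

1121 = 16×68 + 33
68 = 2×33 + 2
33 = 16×2 + 1
2 = 2×1 + 0  (stop)
So 1121/68 = [16; 2, 16, 2].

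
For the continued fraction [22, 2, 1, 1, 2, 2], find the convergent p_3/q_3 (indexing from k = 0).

Using pₖ = aₖpₖ₋₁ + pₖ₋₂, qₖ = aₖqₖ₋₁ + qₖ₋₂ (with p₋₁=1, p₋₂=0, q₋₁=0, q₋₂=1):
  k=0: a=22, p=22, q=1
  k=1: a=2, p=45, q=2
  k=2: a=1, p=67, q=3
  k=3: a=1, p=112, q=5

112/5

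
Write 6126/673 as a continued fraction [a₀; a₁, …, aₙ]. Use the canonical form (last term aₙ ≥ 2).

[9; 9, 1, 3, 17]

6126 = 9*673 + 69
673 = 9*69 + 52
69 = 1*52 + 17
52 = 3*17 + 1
17 = 17*1 + 0  (stop)
So 6126/673 = [9; 9, 1, 3, 17].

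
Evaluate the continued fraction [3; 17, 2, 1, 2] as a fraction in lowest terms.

Fold from the inside: start with 2/1.
  1 + 1/2 = 3/2
  2 + 2/3 = 8/3
  17 + 3/8 = 139/8
  3 + 8/139 = 425/139

425/139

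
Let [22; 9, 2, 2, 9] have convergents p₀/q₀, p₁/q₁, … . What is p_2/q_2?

420/19

Using pₖ = aₖpₖ₋₁ + pₖ₋₂, qₖ = aₖqₖ₋₁ + qₖ₋₂ (with p₋₁=1, p₋₂=0, q₋₁=0, q₋₂=1):
  k=0: a=22, p=22, q=1
  k=1: a=9, p=199, q=9
  k=2: a=2, p=420, q=19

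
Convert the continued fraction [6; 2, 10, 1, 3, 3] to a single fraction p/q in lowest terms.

1898/293

Using pₖ = aₖpₖ₋₁ + pₖ₋₂ and qₖ = aₖqₖ₋₁ + qₖ₋₂:
  k=0: a=6, p=6, q=1
  k=1: a=2, p=13, q=2
  k=2: a=10, p=136, q=21
  k=3: a=1, p=149, q=23
  k=4: a=3, p=583, q=90
  k=5: a=3, p=1898, q=293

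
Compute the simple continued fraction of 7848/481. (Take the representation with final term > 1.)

7848 = 16·481 + 152
481 = 3·152 + 25
152 = 6·25 + 2
25 = 12·2 + 1
2 = 2·1 + 0  (stop)
So 7848/481 = [16; 3, 6, 12, 2].

[16; 3, 6, 12, 2]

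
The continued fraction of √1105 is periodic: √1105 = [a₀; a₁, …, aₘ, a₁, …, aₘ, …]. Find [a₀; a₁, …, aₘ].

[33; 4, 7, 7, 4, 66]

a₀ = ⌊√1105⌋ = 33.
With m₀=0, d₀=1 and mₖ₊₁ = dₖaₖ − mₖ, dₖ₊₁ = (n − mₖ₊₁²)/dₖ, aₖ₊₁ = ⌊(a₀+mₖ₊₁)/dₖ₊₁⌋:
  k=1: m=33, d=16, a=4
  k=2: m=31, d=9, a=7
  k=3: m=32, d=9, a=7
  k=4: m=31, d=16, a=4
  k=5: m=33, d=1, a=66
d=1 and a=2a₀=66 at k=5, so the next step gives (m, d) = (33, 16) again — its k=1 value — and the period has length 5.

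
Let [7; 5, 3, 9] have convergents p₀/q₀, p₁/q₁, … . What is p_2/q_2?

Using pₖ = aₖpₖ₋₁ + pₖ₋₂, qₖ = aₖqₖ₋₁ + qₖ₋₂ (with p₋₁=1, p₋₂=0, q₋₁=0, q₋₂=1):
  k=0: a=7, p=7, q=1
  k=1: a=5, p=36, q=5
  k=2: a=3, p=115, q=16

115/16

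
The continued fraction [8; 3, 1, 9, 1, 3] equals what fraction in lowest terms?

Using pₖ = aₖpₖ₋₁ + pₖ₋₂ and qₖ = aₖqₖ₋₁ + qₖ₋₂:
  k=0: a=8, p=8, q=1
  k=1: a=3, p=25, q=3
  k=2: a=1, p=33, q=4
  k=3: a=9, p=322, q=39
  k=4: a=1, p=355, q=43
  k=5: a=3, p=1387, q=168

1387/168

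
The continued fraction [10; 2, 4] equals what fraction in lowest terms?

94/9

Using pₖ = aₖpₖ₋₁ + pₖ₋₂ and qₖ = aₖqₖ₋₁ + qₖ₋₂:
  k=0: a=10, p=10, q=1
  k=1: a=2, p=21, q=2
  k=2: a=4, p=94, q=9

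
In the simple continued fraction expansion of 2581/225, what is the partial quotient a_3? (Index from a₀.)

6

2581 = 11·225 + 106   →  a_0 = 11
225 = 2·106 + 13   →  a_1 = 2
106 = 8·13 + 2   →  a_2 = 8
13 = 6·2 + 1   →  a_3 = 6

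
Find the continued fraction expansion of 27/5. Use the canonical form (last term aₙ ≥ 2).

[5; 2, 2]

27 = 5×5 + 2
5 = 2×2 + 1
2 = 2×1 + 0  (stop)
So 27/5 = [5; 2, 2].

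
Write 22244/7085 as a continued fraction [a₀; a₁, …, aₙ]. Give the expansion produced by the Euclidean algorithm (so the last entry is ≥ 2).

22244 = 3×7085 + 989
7085 = 7×989 + 162
989 = 6×162 + 17
162 = 9×17 + 9
17 = 1×9 + 8
9 = 1×8 + 1
8 = 8×1 + 0  (stop)
So 22244/7085 = [3; 7, 6, 9, 1, 1, 8].

[3; 7, 6, 9, 1, 1, 8]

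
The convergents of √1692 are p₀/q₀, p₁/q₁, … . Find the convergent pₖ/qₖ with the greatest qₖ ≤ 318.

√1692 = [41; 7, 2, 7, 82, …] (period length 4).
Convergents:
  p_0/q_0 = 41/1
  p_1/q_1 = 288/7
  p_2/q_2 = 617/15
  p_3/q_3 = 4607/112
  p_4/q_4 = 378391/9199
q_3 = 112 ≤ 318 < 9199 = q_4, so the answer is 4607/112.

4607/112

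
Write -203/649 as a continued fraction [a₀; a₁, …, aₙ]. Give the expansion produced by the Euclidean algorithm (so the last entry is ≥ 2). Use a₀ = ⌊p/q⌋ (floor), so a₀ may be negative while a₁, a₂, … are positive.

[-1; 1, 2, 5, 13, 3]

-203 = -1·649 + 446
649 = 1·446 + 203
446 = 2·203 + 40
203 = 5·40 + 3
40 = 13·3 + 1
3 = 3·1 + 0  (stop)
So -203/649 = [-1; 1, 2, 5, 13, 3].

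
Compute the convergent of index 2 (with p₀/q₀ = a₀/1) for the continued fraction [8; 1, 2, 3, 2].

Using pₖ = aₖpₖ₋₁ + pₖ₋₂, qₖ = aₖqₖ₋₁ + qₖ₋₂ (with p₋₁=1, p₋₂=0, q₋₁=0, q₋₂=1):
  k=0: a=8, p=8, q=1
  k=1: a=1, p=9, q=1
  k=2: a=2, p=26, q=3

26/3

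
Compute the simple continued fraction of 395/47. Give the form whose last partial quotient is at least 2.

[8; 2, 2, 9]

395 = 8·47 + 19
47 = 2·19 + 9
19 = 2·9 + 1
9 = 9·1 + 0  (stop)
So 395/47 = [8; 2, 2, 9].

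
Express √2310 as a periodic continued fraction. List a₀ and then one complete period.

[48; 16, 96]

a₀ = ⌊√2310⌋ = 48.
With m₀=0, d₀=1 and mₖ₊₁ = dₖaₖ − mₖ, dₖ₊₁ = (n − mₖ₊₁²)/dₖ, aₖ₊₁ = ⌊(a₀+mₖ₊₁)/dₖ₊₁⌋:
  k=1: m=48, d=6, a=16
  k=2: m=48, d=1, a=96
d=1 and a=2a₀=96 at k=2, so the next step gives (m, d) = (48, 6) again — its k=1 value — and the period has length 2.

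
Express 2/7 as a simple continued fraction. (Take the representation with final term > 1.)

2 = 0×7 + 2
7 = 3×2 + 1
2 = 2×1 + 0  (stop)
So 2/7 = [0; 3, 2].

[0; 3, 2]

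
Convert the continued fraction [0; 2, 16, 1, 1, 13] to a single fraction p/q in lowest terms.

446/919

Using pₖ = aₖpₖ₋₁ + pₖ₋₂ and qₖ = aₖqₖ₋₁ + qₖ₋₂:
  k=0: a=0, p=0, q=1
  k=1: a=2, p=1, q=2
  k=2: a=16, p=16, q=33
  k=3: a=1, p=17, q=35
  k=4: a=1, p=33, q=68
  k=5: a=13, p=446, q=919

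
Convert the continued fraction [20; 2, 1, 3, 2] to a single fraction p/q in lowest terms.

509/25

Fold from the inside: start with 2/1.
  3 + 1/2 = 7/2
  1 + 2/7 = 9/7
  2 + 7/9 = 25/9
  20 + 9/25 = 509/25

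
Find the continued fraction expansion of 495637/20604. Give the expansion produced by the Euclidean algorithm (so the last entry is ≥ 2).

495637 = 24×20604 + 1141
20604 = 18×1141 + 66
1141 = 17×66 + 19
66 = 3×19 + 9
19 = 2×9 + 1
9 = 9×1 + 0  (stop)
So 495637/20604 = [24; 18, 17, 3, 2, 9].

[24; 18, 17, 3, 2, 9]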